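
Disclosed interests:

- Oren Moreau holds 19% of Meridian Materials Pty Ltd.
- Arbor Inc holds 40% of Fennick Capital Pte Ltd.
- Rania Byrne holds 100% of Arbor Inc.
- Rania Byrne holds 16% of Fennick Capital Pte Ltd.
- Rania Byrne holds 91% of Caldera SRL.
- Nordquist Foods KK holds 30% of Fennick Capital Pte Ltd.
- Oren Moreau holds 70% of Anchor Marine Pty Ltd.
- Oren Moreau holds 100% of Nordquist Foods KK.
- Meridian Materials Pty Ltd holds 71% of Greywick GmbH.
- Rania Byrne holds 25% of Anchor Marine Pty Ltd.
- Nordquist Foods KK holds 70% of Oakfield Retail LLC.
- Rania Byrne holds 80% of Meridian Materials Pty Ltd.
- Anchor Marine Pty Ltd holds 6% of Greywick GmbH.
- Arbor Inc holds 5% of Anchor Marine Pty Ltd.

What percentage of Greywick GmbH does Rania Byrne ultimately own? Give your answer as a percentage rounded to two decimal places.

Rania reaches Greywick along 3 paths.
Via Meridian: 80% × 71% = 56.8%.
Via Arbor → Anchor: 100% × 5% × 6% = 0.3%.
Via Anchor: 25% × 6% = 1.5%.
Total: 56.8% + 0.3% + 1.5% = 58.6%.
Rounded: 58.60%.

58.60%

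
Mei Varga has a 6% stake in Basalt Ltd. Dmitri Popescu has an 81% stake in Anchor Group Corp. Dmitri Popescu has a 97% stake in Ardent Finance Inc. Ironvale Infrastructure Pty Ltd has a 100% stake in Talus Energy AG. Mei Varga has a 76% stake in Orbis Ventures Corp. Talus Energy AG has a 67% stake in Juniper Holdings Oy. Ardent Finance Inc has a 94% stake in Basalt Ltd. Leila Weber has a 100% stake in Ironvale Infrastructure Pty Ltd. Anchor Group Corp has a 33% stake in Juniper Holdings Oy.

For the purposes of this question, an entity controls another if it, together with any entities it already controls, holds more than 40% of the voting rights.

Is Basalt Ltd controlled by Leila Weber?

No

Leila holds 100% of Ironvale, so Leila controls Ironvale.
Ironvale holds 100% of Talus, so Leila controls Talus.
Talus holds 67% of Juniper, so Leila controls Juniper.
Neither Leila nor any entity Leila controls holds any voting interest in Basalt.
So Leila does not control Basalt.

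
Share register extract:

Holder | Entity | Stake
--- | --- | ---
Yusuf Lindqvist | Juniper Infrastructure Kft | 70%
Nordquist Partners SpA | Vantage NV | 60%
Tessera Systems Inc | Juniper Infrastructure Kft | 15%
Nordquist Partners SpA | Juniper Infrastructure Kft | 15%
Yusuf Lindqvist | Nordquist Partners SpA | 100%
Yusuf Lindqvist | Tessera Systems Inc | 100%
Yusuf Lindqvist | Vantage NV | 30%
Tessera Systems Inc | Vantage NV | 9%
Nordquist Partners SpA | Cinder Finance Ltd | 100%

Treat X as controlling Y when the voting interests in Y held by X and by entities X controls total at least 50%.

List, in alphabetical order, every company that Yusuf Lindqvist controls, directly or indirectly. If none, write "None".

Yusuf holds 100% of Nordquist, so Yusuf controls Nordquist.
Yusuf holds 100% of Tessera, so Yusuf controls Tessera.
Nordquist holds 100% of Cinder, so Yusuf controls Cinder.
Yusuf and Tessera and Nordquist together hold 70% + 15% + 15% = 100% of Juniper, so Yusuf controls Juniper.
Tessera and Yusuf and Nordquist together hold 9% + 30% + 60% = 99% of Vantage, so Yusuf controls Vantage.

Cinder Finance Ltd, Juniper Infrastructure Kft, Nordquist Partners SpA, Tessera Systems Inc, Vantage NV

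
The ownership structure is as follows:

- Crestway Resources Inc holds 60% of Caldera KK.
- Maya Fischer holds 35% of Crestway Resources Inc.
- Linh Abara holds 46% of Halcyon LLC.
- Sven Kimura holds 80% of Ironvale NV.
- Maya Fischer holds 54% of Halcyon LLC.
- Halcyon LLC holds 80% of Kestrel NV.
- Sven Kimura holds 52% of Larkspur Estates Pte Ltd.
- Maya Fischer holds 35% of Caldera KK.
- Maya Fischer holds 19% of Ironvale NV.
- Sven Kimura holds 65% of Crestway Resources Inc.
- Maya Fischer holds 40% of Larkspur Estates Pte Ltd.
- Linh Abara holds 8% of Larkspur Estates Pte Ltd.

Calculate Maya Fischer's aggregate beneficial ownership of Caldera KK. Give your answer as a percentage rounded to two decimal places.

56.00%

Maya reaches Caldera along 2 paths.
Via Crestway: 35% × 60% = 21%.
Direct stake: 35% = 35%.
Total: 21% + 35% = 56%.
Rounded: 56.00%.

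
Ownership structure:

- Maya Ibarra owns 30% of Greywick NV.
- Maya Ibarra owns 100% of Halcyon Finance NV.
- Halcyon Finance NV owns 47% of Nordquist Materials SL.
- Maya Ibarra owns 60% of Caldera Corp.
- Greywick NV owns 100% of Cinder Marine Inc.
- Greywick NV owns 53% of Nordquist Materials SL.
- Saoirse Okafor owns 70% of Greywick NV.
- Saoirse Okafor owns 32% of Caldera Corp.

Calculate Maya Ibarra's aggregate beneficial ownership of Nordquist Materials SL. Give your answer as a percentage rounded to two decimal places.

62.90%

Maya reaches Nordquist along 2 paths.
Via Greywick: 30% × 53% = 15.9%.
Via Halcyon: 100% × 47% = 47%.
Total: 15.9% + 47% = 62.9%.
Rounded: 62.90%.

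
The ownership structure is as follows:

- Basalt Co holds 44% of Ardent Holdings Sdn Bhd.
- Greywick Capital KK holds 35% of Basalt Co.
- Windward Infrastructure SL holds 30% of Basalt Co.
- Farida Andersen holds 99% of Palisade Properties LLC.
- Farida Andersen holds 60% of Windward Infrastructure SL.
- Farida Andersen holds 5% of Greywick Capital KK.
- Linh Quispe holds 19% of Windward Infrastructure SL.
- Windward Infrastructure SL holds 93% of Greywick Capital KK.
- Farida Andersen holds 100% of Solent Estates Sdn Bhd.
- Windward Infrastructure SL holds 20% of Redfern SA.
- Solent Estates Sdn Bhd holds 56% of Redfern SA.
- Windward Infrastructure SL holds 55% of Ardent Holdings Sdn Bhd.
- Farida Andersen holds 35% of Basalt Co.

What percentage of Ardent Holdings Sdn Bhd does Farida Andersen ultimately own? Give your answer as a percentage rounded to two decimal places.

Farida reaches Ardent along 5 paths.
Via Windward → Greywick → Basalt: 60% × 93% × 35% × 44% = 8.5932%.
Via Greywick → Basalt: 5% × 35% × 44% = 0.77%.
Via Basalt: 35% × 44% = 15.4%.
Via Windward → Basalt: 60% × 30% × 44% = 7.92%.
Via Windward: 60% × 55% = 33%.
Total: 8.5932% + 0.77% + 15.4% + 7.92% + 33% = 65.6832%.
Rounded: 65.68%.

65.68%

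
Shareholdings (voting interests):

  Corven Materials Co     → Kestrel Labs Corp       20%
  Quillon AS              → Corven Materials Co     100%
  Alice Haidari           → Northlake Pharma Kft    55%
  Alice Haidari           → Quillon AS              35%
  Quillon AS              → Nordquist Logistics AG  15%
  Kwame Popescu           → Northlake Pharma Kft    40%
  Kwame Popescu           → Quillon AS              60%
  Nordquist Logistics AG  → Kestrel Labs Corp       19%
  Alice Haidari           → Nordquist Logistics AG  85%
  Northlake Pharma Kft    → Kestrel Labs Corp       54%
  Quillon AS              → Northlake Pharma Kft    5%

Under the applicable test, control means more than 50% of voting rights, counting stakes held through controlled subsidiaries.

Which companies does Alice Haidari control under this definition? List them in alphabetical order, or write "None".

Alice holds 85% of Nordquist, so Alice controls Nordquist.
Alice holds 55% of Northlake, so Alice controls Northlake.
Northlake and Nordquist together hold 54% + 19% = 73% of Kestrel, so Alice controls Kestrel.
No other company's threshold is met.

Kestrel Labs Corp, Nordquist Logistics AG, Northlake Pharma Kft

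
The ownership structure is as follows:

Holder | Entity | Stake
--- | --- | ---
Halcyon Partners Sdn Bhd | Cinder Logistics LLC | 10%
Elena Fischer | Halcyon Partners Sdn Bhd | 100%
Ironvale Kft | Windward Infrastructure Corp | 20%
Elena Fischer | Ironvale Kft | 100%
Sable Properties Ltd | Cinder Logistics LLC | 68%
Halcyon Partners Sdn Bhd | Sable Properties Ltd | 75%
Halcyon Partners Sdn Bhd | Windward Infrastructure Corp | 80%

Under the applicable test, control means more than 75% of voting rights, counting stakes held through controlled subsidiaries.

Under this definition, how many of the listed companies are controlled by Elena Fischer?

Elena holds 100% of Halcyon, so Elena controls Halcyon.
Elena holds 100% of Ironvale, so Elena controls Ironvale.
Halcyon and Ironvale together hold 80% + 20% = 100% of Windward, so Elena controls Windward.
No other company's threshold is met.
Elena controls 3 companies.

3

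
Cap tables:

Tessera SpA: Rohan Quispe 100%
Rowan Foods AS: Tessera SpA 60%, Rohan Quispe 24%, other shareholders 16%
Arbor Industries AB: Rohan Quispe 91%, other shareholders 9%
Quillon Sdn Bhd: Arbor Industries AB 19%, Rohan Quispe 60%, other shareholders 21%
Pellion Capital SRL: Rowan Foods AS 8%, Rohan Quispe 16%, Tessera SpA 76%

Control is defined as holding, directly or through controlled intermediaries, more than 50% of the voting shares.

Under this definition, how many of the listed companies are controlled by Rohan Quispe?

5

Rohan holds 100% of Tessera, so Rohan controls Tessera.
Tessera and Rohan together hold 60% + 24% = 84% of Rowan, so Rohan controls Rowan.
Rohan holds 91% of Arbor, so Rohan controls Arbor.
Arbor and Rohan together hold 19% + 60% = 79% of Quillon, so Rohan controls Quillon.
Rowan and Rohan and Tessera together hold 8% + 16% + 76% = 100% of Pellion, so Rohan controls Pellion.
Rohan controls 5 companies.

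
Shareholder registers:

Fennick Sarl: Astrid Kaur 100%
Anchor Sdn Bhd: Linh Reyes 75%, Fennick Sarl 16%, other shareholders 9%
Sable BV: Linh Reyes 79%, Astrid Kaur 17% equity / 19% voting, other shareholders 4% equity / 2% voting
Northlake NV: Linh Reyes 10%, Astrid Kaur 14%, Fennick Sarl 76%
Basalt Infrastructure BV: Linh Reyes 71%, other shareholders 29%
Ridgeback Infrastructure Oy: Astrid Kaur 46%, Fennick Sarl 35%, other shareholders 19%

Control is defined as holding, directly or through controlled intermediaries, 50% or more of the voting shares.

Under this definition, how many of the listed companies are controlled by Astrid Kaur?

Astrid holds 100% of Fennick, so Astrid controls Fennick.
Astrid and Fennick together hold 14% + 76% = 90% of Northlake, so Astrid controls Northlake.
Astrid and Fennick together hold 46% + 35% = 81% of Ridgeback, so Astrid controls Ridgeback.
No other company's threshold is met.
Astrid controls 3 companies.

3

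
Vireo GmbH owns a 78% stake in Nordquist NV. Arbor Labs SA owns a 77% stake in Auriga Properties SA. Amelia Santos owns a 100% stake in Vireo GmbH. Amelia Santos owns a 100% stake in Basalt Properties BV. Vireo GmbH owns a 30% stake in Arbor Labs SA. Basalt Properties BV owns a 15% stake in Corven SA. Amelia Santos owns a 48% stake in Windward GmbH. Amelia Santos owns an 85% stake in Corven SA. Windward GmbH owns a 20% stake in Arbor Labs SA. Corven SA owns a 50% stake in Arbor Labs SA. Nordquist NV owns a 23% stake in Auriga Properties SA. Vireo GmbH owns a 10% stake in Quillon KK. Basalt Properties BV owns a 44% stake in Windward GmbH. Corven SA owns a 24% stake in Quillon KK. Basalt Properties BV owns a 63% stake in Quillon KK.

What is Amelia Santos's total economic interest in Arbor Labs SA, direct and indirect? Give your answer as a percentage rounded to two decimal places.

Amelia reaches Arbor along 5 paths.
Via Basalt → Corven: 100% × 15% × 50% = 7.5%.
Via Corven: 85% × 50% = 42.5%.
Via Windward: 48% × 20% = 9.6%.
Via Basalt → Windward: 100% × 44% × 20% = 8.8%.
Via Vireo: 100% × 30% = 30%.
Total: 7.5% + 42.5% + 9.6% + 8.8% + 30% = 98.4%.
Rounded: 98.40%.

98.40%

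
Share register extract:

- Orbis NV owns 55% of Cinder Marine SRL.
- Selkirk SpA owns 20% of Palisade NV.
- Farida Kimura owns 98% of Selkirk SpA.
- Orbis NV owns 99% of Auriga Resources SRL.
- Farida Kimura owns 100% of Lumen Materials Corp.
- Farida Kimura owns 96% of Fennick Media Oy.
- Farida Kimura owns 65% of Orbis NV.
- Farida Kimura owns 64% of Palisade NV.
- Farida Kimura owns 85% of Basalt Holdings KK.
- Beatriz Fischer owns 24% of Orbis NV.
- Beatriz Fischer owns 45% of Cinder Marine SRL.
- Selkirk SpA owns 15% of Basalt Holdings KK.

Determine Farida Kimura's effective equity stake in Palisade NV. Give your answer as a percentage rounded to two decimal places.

Farida reaches Palisade along 2 paths.
Direct stake: 64% = 64%.
Via Selkirk: 98% × 20% = 19.6%.
Total: 64% + 19.6% = 83.6%.
Rounded: 83.60%.

83.60%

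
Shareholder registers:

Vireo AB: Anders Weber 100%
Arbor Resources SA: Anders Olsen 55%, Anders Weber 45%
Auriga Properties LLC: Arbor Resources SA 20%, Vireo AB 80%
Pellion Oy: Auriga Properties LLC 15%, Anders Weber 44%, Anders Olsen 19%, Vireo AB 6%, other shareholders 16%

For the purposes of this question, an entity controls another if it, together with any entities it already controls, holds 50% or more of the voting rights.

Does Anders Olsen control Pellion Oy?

No

Anders Olsen holds 55% of Arbor, so Anders Olsen controls Arbor.
In Pellion, Anders Olsen's side holds only 19%, not ≥ 50%.
So Anders Olsen does not control Pellion.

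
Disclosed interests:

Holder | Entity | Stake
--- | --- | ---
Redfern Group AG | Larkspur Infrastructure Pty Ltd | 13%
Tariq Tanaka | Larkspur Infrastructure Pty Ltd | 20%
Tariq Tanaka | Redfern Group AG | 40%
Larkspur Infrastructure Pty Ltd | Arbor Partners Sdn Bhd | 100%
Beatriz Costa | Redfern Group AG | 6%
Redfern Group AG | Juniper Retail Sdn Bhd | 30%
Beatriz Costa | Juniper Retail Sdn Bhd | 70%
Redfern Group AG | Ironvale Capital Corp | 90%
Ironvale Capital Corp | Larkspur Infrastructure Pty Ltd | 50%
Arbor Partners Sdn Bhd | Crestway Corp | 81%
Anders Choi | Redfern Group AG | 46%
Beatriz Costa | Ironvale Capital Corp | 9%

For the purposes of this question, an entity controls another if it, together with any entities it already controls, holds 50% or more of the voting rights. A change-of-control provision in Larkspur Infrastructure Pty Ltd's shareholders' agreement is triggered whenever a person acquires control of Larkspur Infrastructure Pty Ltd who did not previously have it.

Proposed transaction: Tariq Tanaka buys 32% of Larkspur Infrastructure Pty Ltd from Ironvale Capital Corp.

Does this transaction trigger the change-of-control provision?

The purchase adds only to Tariq's holdings (Ironvale's stake shrinks), so Tariq is the only person who could newly come to control Larkspur.
Tariq's largest direct stake is 40% in Redfern, which does not meet the threshold, so Tariq controls no company.
In Larkspur, Tariq's side holds only 20%, not ≥ 50%.
So before the transaction, Tariq does not control Larkspur.
After the purchase, Tariq's direct stake in Larkspur rises to 20% + 32% = 52%, and Ironvale's stake falls to 18%.
Tariq holds 52% of Larkspur, so Tariq controls Larkspur.
Tariq did not control Larkspur before and does after, so the clause is triggered.

Yes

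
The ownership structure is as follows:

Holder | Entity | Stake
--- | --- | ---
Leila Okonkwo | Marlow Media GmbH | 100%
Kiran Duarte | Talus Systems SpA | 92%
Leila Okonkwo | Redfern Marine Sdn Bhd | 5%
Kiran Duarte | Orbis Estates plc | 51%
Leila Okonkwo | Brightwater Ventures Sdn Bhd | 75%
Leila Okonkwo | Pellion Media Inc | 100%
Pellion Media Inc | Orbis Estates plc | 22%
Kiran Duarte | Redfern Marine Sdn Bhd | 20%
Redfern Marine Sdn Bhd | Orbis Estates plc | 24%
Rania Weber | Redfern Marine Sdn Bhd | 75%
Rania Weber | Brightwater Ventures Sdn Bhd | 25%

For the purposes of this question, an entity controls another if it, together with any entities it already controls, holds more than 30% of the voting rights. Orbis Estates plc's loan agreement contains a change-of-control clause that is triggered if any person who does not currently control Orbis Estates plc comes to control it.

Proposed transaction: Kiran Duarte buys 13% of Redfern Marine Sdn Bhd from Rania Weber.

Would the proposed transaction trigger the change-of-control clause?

No

The purchase adds only to Kiran's holdings (Rania's stake shrinks), so Kiran is the only person who could newly come to control Orbis.
Kiran holds 51% of Orbis, so Kiran controls Orbis.
So Kiran already controls Orbis before the transaction.
After the purchase, Kiran's direct stake in Redfern rises to 20% + 13% = 33%, and Rania's stake falls to 62%.
Kiran controlled Orbis already, so this is not a new person acquiring control; every other person's position is unchanged or reduced.
No new person acquires control, so the clause is not triggered.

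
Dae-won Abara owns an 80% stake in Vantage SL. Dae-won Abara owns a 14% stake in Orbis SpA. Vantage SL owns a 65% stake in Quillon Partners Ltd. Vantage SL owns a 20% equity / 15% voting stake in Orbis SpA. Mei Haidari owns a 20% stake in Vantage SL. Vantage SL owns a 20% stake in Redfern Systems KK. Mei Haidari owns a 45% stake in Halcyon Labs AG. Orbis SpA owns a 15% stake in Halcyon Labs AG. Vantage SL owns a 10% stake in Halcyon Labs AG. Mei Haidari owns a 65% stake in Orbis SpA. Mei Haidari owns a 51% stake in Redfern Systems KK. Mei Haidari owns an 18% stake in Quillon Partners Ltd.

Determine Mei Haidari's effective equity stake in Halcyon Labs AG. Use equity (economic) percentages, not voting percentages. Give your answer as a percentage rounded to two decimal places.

Mei reaches Halcyon along 4 paths.
Via Vantage: 20% × 10% = 2%.
Via Vantage → Orbis: 20% × 20% × 15% = 0.6%.
Via Orbis: 65% × 15% = 9.75%.
Direct stake: 45% = 45%.
Total: 2% + 0.6% + 9.75% + 45% = 57.35%.

57.35%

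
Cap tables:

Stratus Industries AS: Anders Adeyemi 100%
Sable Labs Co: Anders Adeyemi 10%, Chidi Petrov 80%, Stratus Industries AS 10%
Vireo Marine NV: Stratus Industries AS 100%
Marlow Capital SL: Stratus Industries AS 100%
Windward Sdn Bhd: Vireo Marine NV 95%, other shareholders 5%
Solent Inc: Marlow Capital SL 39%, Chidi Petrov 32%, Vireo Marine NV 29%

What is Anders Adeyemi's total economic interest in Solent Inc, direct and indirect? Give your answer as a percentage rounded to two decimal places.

68.00%

Anders reaches Solent along 2 paths.
Via Stratus → Marlow: 100% × 100% × 39% = 39%.
Via Stratus → Vireo: 100% × 100% × 29% = 29%.
Total: 39% + 29% = 68%.
Rounded: 68.00%.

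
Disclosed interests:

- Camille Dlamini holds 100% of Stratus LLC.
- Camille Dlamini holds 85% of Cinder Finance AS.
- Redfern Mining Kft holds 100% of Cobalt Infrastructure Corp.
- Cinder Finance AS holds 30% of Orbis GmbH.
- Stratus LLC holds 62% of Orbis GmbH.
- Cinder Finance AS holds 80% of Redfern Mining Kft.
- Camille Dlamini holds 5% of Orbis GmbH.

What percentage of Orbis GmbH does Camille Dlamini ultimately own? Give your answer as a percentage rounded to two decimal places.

Camille reaches Orbis along 3 paths.
Via Stratus: 100% × 62% = 62%.
Via Cinder: 85% × 30% = 25.5%.
Direct stake: 5% = 5%.
Total: 62% + 25.5% + 5% = 92.5%.
Rounded: 92.50%.

92.50%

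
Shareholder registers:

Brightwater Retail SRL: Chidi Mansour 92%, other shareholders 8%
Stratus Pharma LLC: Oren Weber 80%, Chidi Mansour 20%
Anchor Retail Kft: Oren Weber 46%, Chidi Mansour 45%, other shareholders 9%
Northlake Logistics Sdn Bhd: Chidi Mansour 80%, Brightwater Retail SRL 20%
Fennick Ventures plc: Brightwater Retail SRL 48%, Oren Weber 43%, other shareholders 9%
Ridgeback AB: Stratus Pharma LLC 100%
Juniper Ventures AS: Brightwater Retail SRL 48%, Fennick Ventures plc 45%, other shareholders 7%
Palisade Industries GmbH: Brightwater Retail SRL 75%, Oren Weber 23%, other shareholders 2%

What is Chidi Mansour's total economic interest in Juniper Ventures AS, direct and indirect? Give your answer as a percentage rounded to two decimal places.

64.03%

Chidi reaches Juniper along 2 paths.
Via Brightwater: 92% × 48% = 44.16%.
Via Brightwater → Fennick: 92% × 48% × 45% = 19.872%.
Total: 44.16% + 19.872% = 64.032%.
Rounded: 64.03%.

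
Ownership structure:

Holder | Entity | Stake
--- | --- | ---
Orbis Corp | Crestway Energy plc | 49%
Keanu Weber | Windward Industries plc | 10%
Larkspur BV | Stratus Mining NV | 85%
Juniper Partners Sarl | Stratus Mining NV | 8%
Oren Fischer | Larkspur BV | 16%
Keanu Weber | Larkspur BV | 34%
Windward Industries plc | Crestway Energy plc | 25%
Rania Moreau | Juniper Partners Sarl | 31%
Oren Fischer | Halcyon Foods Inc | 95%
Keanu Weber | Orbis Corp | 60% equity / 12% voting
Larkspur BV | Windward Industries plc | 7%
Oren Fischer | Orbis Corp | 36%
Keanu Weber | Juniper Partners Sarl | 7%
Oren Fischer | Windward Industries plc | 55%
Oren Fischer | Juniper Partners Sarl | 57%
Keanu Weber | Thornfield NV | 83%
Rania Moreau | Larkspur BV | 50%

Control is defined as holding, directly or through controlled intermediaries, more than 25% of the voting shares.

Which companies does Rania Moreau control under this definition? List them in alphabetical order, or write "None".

Juniper Partners Sarl, Larkspur BV, Stratus Mining NV

Rania holds 50% of Larkspur, so Rania controls Larkspur.
Rania holds 31% of Juniper, so Rania controls Juniper.
Larkspur and Juniper together hold 85% + 8% = 93% of Stratus, so Rania controls Stratus.
No other company's threshold is met.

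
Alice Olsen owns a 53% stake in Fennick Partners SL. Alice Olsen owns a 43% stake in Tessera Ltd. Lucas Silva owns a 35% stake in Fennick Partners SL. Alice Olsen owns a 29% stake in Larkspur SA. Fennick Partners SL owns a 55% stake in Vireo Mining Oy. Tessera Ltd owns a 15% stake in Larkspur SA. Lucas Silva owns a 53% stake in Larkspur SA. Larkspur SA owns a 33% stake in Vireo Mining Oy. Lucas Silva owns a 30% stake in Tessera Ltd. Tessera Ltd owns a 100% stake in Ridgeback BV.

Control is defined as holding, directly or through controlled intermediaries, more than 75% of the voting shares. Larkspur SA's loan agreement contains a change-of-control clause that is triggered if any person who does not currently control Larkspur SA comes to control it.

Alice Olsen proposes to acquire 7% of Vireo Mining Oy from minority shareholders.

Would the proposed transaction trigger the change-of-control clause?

No

The purchase changes only Alice's holdings, so Alice is the only person who could newly come to control Larkspur.
Alice's largest direct stake is 53% in Fennick, which does not meet the threshold, so Alice controls no company.
In Larkspur, Alice's side holds only 29%, not > 75%.
So before the transaction, Alice does not control Larkspur.
After the purchase, Alice holds 7% of Vireo directly.
Alice's side now holds 7% of Vireo, not > 75%, so Alice still does not control Vireo.
After the transaction, Alice's side holds 29% of Larkspur, not > 75%, so Alice still does not control Larkspur.
No new person acquires control, so the clause is not triggered.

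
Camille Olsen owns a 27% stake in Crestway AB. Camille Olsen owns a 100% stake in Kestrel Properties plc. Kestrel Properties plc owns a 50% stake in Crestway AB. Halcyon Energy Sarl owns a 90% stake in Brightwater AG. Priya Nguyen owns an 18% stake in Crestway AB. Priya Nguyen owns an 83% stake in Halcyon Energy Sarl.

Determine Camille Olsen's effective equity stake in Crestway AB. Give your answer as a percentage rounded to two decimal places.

Camille reaches Crestway along 2 paths.
Direct stake: 27% = 27%.
Via Kestrel: 100% × 50% = 50%.
Total: 27% + 50% = 77%.
Rounded: 77.00%.

77.00%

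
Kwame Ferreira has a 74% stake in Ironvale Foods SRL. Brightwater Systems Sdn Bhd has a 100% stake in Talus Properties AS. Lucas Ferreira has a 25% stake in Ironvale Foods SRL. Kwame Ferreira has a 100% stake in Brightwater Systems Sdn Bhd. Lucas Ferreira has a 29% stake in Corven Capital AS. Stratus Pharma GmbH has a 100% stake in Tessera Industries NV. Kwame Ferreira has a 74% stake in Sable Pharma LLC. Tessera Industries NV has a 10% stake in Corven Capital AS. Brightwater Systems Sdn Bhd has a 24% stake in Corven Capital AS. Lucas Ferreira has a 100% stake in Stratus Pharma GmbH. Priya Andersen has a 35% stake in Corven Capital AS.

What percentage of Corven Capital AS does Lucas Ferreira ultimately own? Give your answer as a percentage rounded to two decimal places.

Lucas reaches Corven along 2 paths.
Via Stratus → Tessera: 100% × 100% × 10% = 10%.
Direct stake: 29% = 29%.
Total: 10% + 29% = 39%.
Rounded: 39.00%.

39.00%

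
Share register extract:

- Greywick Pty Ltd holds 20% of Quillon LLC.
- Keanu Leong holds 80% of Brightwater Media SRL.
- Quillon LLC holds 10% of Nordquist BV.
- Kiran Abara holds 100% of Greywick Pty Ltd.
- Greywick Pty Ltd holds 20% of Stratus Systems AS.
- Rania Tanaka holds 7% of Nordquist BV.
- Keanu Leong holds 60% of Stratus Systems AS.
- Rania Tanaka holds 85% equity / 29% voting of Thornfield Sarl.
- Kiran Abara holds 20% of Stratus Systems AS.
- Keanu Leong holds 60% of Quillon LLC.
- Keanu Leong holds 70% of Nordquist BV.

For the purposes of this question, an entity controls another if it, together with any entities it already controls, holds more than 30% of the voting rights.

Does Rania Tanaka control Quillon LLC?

Rania's largest direct stake is 29% in Thornfield, which does not meet the threshold, so Rania controls no company.
Neither Rania nor any entity Rania controls holds any voting interest in Quillon.
So Rania does not control Quillon.

No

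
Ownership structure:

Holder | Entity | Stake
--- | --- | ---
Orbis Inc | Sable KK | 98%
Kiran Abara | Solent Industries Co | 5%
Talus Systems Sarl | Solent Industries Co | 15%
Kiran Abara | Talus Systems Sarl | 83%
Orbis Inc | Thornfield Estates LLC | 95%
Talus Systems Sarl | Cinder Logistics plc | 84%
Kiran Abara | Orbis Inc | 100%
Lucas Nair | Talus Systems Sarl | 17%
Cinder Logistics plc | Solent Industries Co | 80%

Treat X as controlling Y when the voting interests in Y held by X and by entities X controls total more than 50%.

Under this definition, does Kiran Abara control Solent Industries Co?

Kiran holds 83% of Talus, so Kiran controls Talus.
Talus holds 84% of Cinder, so Kiran controls Cinder.
Cinder and Kiran and Talus together hold 80% + 5% + 15% = 100% of Solent, so Kiran controls Solent.

Yes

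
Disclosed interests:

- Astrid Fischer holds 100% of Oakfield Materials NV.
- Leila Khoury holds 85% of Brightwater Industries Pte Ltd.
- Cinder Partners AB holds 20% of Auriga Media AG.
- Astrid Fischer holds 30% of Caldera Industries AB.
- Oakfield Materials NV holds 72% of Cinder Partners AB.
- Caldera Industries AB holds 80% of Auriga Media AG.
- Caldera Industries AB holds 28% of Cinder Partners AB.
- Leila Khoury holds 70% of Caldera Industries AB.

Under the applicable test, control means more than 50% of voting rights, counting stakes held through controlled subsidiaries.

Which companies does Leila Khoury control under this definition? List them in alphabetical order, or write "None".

Auriga Media AG, Brightwater Industries Pte Ltd, Caldera Industries AB

Leila holds 70% of Caldera, so Leila controls Caldera.
Leila holds 85% of Brightwater, so Leila controls Brightwater.
Caldera holds 80% of Auriga, so Leila controls Auriga.
No other company's threshold is met.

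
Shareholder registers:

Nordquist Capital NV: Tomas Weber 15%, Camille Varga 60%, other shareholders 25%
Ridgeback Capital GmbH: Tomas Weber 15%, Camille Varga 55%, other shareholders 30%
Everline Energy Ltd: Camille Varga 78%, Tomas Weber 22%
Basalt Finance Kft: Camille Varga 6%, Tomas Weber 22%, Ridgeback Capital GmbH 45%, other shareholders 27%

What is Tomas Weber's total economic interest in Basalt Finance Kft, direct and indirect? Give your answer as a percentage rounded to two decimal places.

Tomas reaches Basalt along 2 paths.
Direct stake: 22% = 22%.
Via Ridgeback: 15% × 45% = 6.75%.
Total: 22% + 6.75% = 28.75%.

28.75%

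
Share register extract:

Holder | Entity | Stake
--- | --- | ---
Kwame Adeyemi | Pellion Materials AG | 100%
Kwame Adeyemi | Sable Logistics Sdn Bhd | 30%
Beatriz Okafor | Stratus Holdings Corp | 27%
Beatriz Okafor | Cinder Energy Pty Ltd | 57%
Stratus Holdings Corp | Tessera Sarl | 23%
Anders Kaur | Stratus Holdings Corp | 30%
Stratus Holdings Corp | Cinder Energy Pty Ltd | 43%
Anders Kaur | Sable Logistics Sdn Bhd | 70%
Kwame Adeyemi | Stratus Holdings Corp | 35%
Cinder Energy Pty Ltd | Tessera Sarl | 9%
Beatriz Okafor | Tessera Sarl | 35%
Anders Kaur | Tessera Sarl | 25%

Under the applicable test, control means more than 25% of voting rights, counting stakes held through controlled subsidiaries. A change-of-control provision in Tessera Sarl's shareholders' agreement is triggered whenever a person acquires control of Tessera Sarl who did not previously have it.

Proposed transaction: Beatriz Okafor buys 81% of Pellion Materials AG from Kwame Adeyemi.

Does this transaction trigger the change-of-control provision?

The purchase adds only to Beatriz's holdings (Kwame's stake shrinks), so Beatriz is the only person who could newly come to control Tessera.
Beatriz holds 27% of Stratus, so Beatriz controls Stratus.
Stratus and Beatriz together hold 43% + 57% = 100% of Cinder, so Beatriz controls Cinder.
Stratus and Beatriz and Cinder together hold 23% + 35% + 9% = 67% of Tessera, so Beatriz controls Tessera.
So Beatriz already controls Tessera before the transaction.
After the purchase, Beatriz holds 81% of Pellion directly, and Kwame's stake falls to 19%.
Beatriz controlled Tessera already, so this is not a new person acquiring control; every other person's position is unchanged or reduced.
No new person acquires control, so the clause is not triggered.

No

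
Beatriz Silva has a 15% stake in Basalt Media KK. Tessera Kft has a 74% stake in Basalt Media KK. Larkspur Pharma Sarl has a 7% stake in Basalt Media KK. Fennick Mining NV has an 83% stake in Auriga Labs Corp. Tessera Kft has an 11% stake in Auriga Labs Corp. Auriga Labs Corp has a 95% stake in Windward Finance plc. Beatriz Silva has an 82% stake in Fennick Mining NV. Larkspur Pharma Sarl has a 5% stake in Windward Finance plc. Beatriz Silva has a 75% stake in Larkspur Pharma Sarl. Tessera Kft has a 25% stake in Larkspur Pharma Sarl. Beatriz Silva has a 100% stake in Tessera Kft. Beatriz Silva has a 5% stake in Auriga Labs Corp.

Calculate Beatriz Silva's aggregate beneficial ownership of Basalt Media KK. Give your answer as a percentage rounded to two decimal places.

Beatriz reaches Basalt along 4 paths.
Direct stake: 15% = 15%.
Via Tessera: 100% × 74% = 74%.
Via Tessera → Larkspur: 100% × 25% × 7% = 1.75%.
Via Larkspur: 75% × 7% = 5.25%.
Total: 15% + 74% + 1.75% + 5.25% = 96%.
Rounded: 96.00%.

96.00%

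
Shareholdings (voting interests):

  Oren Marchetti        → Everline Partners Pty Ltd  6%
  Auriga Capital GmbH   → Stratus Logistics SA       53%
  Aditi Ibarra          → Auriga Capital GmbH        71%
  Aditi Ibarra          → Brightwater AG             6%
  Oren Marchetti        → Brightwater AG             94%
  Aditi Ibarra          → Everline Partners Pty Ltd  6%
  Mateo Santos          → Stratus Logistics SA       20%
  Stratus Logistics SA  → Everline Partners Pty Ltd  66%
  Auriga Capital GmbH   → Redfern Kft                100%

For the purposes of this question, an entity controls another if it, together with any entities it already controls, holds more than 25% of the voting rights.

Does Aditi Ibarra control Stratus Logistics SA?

Yes

Aditi holds 71% of Auriga, so Aditi controls Auriga.
Auriga holds 53% of Stratus, so Aditi controls Stratus.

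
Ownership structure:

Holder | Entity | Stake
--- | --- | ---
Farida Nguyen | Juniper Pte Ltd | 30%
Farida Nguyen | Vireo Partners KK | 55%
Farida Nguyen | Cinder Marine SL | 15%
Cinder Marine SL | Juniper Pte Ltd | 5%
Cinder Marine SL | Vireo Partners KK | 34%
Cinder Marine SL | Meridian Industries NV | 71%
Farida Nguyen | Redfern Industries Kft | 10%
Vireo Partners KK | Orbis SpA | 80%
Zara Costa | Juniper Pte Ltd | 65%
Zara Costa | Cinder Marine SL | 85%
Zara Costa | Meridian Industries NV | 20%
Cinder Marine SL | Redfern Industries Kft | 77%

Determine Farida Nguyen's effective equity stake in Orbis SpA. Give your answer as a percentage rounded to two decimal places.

Farida reaches Orbis along 2 paths.
Via Cinder → Vireo: 15% × 34% × 80% = 4.08%.
Via Vireo: 55% × 80% = 44%.
Total: 4.08% + 44% = 48.08%.

48.08%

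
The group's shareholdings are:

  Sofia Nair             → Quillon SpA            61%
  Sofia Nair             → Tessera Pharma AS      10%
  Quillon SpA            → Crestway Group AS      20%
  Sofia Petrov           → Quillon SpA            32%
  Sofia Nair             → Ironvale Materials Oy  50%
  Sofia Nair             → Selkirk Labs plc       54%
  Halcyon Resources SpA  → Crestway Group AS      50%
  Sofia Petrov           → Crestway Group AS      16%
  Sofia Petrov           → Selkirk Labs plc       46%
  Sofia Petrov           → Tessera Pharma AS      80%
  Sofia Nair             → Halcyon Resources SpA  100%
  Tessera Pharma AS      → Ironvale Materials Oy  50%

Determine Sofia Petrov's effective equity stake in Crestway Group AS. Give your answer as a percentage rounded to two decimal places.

22.40%

Sofia Petrov reaches Crestway along 2 paths.
Via Quillon: 32% × 20% = 6.4%.
Direct stake: 16% = 16%.
Total: 6.4% + 16% = 22.4%.
Rounded: 22.40%.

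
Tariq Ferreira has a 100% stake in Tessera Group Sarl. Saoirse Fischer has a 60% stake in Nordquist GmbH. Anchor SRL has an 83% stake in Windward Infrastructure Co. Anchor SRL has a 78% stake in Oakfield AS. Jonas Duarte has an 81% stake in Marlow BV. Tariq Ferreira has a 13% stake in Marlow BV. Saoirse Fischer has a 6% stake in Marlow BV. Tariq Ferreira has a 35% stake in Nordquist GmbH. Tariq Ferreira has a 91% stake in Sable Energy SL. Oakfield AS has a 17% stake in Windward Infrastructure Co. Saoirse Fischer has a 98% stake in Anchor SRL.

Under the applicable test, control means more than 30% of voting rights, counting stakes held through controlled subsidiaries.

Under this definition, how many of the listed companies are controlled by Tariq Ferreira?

Tariq holds 35% of Nordquist, so Tariq controls Nordquist.
Tariq holds 100% of Tessera, so Tariq controls Tessera.
Tariq holds 91% of Sable, so Tariq controls Sable.
No other company's threshold is met.
Tariq controls 3 companies.

3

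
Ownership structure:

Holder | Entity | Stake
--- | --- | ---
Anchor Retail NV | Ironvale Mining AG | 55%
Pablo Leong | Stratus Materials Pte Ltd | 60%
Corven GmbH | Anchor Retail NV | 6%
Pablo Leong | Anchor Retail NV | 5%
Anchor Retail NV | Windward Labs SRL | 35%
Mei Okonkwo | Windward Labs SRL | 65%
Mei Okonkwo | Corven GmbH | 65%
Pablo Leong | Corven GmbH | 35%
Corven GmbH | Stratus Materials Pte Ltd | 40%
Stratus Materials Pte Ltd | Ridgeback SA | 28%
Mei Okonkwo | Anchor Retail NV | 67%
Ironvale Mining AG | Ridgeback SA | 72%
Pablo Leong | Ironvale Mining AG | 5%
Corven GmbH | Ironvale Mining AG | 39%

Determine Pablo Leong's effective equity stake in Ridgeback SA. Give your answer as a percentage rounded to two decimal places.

36.96%

Pablo reaches Ridgeback along 6 paths.
Via Ironvale: 5% × 72% = 3.6%.
Via Corven → Ironvale: 35% × 39% × 72% = 9.828%.
Via Corven → Anchor → Ironvale: 35% × 6% × 55% × 72% = 0.8316%.
Via Anchor → Ironvale: 5% × 55% × 72% = 1.98%.
Via Corven → Stratus: 35% × 40% × 28% = 3.92%.
Via Stratus: 60% × 28% = 16.8%.
Total: 3.6% + 9.828% + 0.8316% + 1.98% + 3.92% + 16.8% = 36.9596%.
Rounded: 36.96%.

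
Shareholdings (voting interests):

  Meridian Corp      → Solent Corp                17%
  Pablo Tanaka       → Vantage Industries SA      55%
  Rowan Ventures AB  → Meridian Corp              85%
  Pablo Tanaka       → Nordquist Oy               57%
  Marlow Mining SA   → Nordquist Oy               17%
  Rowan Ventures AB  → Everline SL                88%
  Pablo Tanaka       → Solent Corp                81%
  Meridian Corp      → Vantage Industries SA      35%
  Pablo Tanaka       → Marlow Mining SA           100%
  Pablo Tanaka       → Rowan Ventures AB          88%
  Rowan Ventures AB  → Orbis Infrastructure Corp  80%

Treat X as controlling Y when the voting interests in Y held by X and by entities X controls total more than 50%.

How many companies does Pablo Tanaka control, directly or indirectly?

8

Pablo holds 100% of Marlow, so Pablo controls Marlow.
Pablo holds 88% of Rowan, so Pablo controls Rowan.
Rowan holds 85% of Meridian, so Pablo controls Meridian.
Rowan holds 88% of Everline, so Pablo controls Everline.
Rowan holds 80% of Orbis, so Pablo controls Orbis.
Pablo and Meridian together hold 55% + 35% = 90% of Vantage, so Pablo controls Vantage.
Marlow and Pablo together hold 17% + 57% = 74% of Nordquist, so Pablo controls Nordquist.
Meridian and Pablo together hold 17% + 81% = 98% of Solent, so Pablo controls Solent.
Pablo controls 8 companies.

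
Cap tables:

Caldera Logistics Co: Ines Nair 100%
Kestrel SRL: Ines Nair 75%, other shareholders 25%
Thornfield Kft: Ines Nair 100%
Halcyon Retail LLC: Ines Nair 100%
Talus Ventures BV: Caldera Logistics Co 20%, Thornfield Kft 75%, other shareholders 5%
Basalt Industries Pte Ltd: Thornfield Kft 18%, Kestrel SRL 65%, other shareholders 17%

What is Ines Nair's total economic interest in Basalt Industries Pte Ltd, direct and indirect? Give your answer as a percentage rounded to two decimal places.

Ines reaches Basalt along 2 paths.
Via Thornfield: 100% × 18% = 18%.
Via Kestrel: 75% × 65% = 48.75%.
Total: 18% + 48.75% = 66.75%.

66.75%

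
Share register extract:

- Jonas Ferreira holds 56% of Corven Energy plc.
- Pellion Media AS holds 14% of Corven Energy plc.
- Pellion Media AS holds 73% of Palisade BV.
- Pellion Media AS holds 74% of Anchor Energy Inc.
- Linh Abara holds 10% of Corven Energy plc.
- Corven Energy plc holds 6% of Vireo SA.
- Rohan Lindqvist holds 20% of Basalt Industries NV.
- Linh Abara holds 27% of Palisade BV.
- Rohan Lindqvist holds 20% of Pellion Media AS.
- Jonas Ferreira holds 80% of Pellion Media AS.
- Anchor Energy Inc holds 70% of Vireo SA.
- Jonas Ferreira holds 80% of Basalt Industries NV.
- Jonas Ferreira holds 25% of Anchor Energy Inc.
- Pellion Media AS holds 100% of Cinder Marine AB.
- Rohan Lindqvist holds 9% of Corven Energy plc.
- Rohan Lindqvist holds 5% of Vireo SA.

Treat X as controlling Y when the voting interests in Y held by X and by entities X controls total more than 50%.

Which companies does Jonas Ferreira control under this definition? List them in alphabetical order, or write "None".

Jonas holds 80% of Basalt, so Jonas controls Basalt.
Jonas holds 80% of Pellion, so Jonas controls Pellion.
Pellion holds 73% of Palisade, so Jonas controls Palisade.
Jonas and Pellion together hold 56% + 14% = 70% of Corven, so Jonas controls Corven.
Pellion and Jonas together hold 74% + 25% = 99% of Anchor, so Jonas controls Anchor.
Anchor and Corven together hold 70% + 6% = 76% of Vireo, so Jonas controls Vireo.
Pellion holds 100% of Cinder, so Jonas controls Cinder.

Anchor Energy Inc, Basalt Industries NV, Cinder Marine AB, Corven Energy plc, Palisade BV, Pellion Media AS, Vireo SA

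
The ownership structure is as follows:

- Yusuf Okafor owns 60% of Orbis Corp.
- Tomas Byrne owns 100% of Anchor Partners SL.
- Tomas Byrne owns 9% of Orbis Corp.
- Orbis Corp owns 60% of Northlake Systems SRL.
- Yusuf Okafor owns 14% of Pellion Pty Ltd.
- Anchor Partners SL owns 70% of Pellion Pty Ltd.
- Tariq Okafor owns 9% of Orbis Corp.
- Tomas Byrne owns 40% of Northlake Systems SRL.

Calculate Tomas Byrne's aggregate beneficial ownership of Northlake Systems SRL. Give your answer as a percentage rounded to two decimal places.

45.40%

Tomas reaches Northlake along 2 paths.
Direct stake: 40% = 40%.
Via Orbis: 9% × 60% = 5.4%.
Total: 40% + 5.4% = 45.4%.
Rounded: 45.40%.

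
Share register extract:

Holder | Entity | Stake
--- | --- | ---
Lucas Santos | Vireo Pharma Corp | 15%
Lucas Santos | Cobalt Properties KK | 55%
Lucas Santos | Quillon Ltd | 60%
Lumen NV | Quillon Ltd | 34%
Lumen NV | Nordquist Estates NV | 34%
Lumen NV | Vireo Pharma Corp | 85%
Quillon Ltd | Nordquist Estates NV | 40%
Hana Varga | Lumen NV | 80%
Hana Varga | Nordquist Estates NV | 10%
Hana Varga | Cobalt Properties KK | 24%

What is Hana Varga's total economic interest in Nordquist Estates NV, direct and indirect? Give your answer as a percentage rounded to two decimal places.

Hana reaches Nordquist along 3 paths.
Direct stake: 10% = 10%.
Via Lumen → Quillon: 80% × 34% × 40% = 10.88%.
Via Lumen: 80% × 34% = 27.2%.
Total: 10% + 10.88% + 27.2% = 48.08%.

48.08%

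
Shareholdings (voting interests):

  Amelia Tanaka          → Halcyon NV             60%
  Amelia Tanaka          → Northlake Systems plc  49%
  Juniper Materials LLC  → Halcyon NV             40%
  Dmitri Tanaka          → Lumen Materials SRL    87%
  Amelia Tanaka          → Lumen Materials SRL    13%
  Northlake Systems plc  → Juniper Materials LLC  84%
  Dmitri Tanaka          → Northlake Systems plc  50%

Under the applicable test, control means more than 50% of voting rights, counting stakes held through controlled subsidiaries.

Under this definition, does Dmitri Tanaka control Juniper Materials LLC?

No

Dmitri holds 87% of Lumen, so Dmitri controls Lumen.
Neither Dmitri nor any entity Dmitri controls holds any voting interest in Juniper.
So Dmitri does not control Juniper.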